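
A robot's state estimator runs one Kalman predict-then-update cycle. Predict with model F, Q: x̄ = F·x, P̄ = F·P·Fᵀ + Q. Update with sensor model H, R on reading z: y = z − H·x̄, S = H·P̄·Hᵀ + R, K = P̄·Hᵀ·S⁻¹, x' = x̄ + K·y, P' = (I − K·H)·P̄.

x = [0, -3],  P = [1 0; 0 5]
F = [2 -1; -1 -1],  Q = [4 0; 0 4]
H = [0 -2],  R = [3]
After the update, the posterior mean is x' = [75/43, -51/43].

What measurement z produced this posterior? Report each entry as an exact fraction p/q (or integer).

x̄ = F·x = [3, 3]
P̄ = F·P·Fᵀ + Q = [13 3; 3 10]
S = H·P̄·Hᵀ + R = [43]
K = P̄·Hᵀ·S⁻¹ = [-6/43; -20/43]
x' − x̄ = [-54/43, -180/43] = K·y
y = (KᵀK)⁻¹·Kᵀ·(x' − x̄) = [9]
z = y + H·x̄ = [9] + [-6] = [3]

z = [3]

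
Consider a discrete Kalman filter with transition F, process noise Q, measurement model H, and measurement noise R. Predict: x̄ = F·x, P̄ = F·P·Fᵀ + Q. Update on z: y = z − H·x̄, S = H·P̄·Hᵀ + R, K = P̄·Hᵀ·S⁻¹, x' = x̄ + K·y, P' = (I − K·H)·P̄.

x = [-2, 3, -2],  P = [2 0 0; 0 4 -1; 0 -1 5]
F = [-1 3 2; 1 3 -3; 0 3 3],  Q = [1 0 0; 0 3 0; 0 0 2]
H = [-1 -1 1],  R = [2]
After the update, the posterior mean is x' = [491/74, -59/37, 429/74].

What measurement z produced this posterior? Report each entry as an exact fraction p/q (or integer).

x̄ = F·x = [7, 13, 3]
P̄ = F·P·Fᵀ + Q = [47 7 51; 7 104 -9; 51 -9 65]
S = H·P̄·Hᵀ + R = [148]
K = P̄·Hᵀ·S⁻¹ = [-3/148; -30/37; 23/148]
x' − x̄ = [-27/74, -540/37, 207/74] = K·y
y = (KᵀK)⁻¹·Kᵀ·(x' − x̄) = [18]
z = y + H·x̄ = [18] + [-17] = [1]

z = [1]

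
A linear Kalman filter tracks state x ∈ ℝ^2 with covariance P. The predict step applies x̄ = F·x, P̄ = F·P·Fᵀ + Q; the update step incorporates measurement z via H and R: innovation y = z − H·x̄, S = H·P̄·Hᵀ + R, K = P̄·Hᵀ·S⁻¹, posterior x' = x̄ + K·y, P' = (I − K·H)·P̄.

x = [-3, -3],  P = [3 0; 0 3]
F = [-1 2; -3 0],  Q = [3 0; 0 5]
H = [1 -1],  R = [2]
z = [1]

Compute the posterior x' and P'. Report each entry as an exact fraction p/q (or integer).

x' = [15/34, 7/34]
P' = [531/34 513/34; 513/34 559/34]

x̄ = F·x = [-3, 9]
P̄ = F·P·Fᵀ + Q = [18 9; 9 32]
y = z − H·x̄ = [13]
S = H·P̄·Hᵀ + R = [34]
K = P̄·Hᵀ·S⁻¹ = [9/34; -23/34]
x' = x̄ + K·y = [15/34, 7/34]
P' = (I − K·H)·P̄ = [531/34 513/34; 513/34 559/34]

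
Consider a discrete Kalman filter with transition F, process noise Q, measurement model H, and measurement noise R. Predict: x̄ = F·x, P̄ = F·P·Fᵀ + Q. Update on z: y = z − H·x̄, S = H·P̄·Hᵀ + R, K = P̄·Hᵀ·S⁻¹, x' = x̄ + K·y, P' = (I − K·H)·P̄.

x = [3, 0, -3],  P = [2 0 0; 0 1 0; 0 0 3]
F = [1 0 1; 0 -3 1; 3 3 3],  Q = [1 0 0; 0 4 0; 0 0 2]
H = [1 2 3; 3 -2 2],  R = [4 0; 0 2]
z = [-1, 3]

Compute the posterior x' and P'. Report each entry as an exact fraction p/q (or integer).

x̄ = F·x = [0, -3, 0]
P̄ = F·P·Fᵀ + Q = [6 3 15; 3 16 0; 15 0 56]
y = z − H·x̄ = [5, -3]
S = H·P̄·Hᵀ + R = [680 467; 467 488]
K = P̄·Hᵀ·S⁻¹ = [2734/37917 647/37917; 27821/113751 -31985/113751; 15985/113751 21299/113751]
x' = x̄ + K·y = [11729/37917, -106193/113751, 16028/113751]
P' = (I − K·H)·P̄ = [14830/12639 32942/37917 -33146/37917; 32942/37917 110626/113751 -69598/113751; -33146/37917 -69598/113751 100858/113751]

x' = [11729/37917, -106193/113751, 16028/113751]
P' = [14830/12639 32942/37917 -33146/37917; 32942/37917 110626/113751 -69598/113751; -33146/37917 -69598/113751 100858/113751]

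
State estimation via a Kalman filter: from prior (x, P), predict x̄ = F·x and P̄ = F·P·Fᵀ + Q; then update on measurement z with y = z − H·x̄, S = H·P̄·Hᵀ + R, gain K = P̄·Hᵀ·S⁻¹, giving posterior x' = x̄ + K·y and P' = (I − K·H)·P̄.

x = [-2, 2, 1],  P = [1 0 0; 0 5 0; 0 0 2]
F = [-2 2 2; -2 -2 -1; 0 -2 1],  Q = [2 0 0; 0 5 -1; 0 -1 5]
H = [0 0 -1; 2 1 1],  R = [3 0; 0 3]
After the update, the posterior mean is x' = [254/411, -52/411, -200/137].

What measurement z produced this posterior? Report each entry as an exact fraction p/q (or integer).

z = [1, -1]

x̄ = F·x = [10, -1, -3]
P̄ = F·P·Fᵀ + Q = [34 -20 -16; -20 31 17; -16 17 27]
S = H·P̄·Hᵀ + R = [30 -12; -12 87]
K = P̄·Hᵀ·S⁻¹ = [296/411 64/137; -461/822 2/137; -245/274 2/137]
x' − x̄ = [-3856/411, 359/411, 211/137] = K·y
y = (KᵀK)⁻¹·Kᵀ·(x' − x̄) = [-2, -17]
z = y + H·x̄ = [-2, -17] + [3, 16] = [1, -1]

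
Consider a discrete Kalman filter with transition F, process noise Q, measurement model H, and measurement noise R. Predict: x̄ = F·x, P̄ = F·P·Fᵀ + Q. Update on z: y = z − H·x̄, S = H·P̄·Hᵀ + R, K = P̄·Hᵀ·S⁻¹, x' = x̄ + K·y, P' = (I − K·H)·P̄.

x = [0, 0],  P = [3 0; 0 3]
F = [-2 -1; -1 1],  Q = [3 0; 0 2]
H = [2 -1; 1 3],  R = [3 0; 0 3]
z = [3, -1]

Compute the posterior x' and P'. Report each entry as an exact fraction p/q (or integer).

x̄ = F·x = [0, 0]
P̄ = F·P·Fᵀ + Q = [18 3; 3 8]
y = z − H·x̄ = [3, -1]
S = H·P̄·Hᵀ + R = [71 27; 27 111]
K = P̄·Hᵀ·S⁻¹ = [489/1192 171/1192; -317/2384 657/2384]
x' = x̄ + K·y = [162/149, -201/298]
P' = (I − K·H)·P̄ = [351/596 -63/1192; -63/1192 699/2384]

x' = [162/149, -201/298]
P' = [351/596 -63/1192; -63/1192 699/2384]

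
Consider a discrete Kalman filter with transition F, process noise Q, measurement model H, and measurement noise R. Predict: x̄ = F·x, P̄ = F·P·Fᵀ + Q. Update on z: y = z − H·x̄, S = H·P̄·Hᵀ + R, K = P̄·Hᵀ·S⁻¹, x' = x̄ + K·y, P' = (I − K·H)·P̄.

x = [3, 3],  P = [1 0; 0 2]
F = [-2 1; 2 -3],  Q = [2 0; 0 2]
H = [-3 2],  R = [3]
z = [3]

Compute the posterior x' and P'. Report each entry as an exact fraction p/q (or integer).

x' = [-3, -3]
P' = [392/291 174/97; 174/97 300/97]

x̄ = F·x = [-3, -3]
P̄ = F·P·Fᵀ + Q = [8 -10; -10 24]
y = z − H·x̄ = [0]
S = H·P̄·Hᵀ + R = [291]
K = P̄·Hᵀ·S⁻¹ = [-44/291; 26/97]
x' = x̄ + K·y = [-3, -3]
P' = (I − K·H)·P̄ = [392/291 174/97; 174/97 300/97]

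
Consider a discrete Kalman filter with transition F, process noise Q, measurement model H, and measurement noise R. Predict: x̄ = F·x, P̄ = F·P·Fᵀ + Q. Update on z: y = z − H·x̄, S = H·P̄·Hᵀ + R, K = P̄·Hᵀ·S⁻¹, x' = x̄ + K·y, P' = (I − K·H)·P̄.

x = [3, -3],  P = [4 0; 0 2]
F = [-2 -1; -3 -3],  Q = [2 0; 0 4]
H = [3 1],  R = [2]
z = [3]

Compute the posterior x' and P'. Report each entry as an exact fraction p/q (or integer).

x̄ = F·x = [-3, 0]
P̄ = F·P·Fᵀ + Q = [20 30; 30 58]
y = z − H·x̄ = [12]
S = H·P̄·Hᵀ + R = [420]
K = P̄·Hᵀ·S⁻¹ = [3/14; 37/105]
x' = x̄ + K·y = [-3/7, 148/35]
P' = (I − K·H)·P̄ = [5/7 -12/7; -12/7 614/105]

x' = [-3/7, 148/35]
P' = [5/7 -12/7; -12/7 614/105]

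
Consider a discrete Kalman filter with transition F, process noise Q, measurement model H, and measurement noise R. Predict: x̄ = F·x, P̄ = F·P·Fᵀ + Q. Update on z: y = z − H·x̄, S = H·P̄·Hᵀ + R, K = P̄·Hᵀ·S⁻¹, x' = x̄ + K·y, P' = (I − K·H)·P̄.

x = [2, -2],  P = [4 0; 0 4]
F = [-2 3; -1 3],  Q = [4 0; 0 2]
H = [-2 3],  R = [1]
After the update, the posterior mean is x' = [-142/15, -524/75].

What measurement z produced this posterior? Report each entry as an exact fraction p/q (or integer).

z = [-2]

x̄ = F·x = [-10, -8]
P̄ = F·P·Fᵀ + Q = [56 44; 44 42]
S = H·P̄·Hᵀ + R = [75]
K = P̄·Hᵀ·S⁻¹ = [4/15; 38/75]
x' − x̄ = [8/15, 76/75] = K·y
y = (KᵀK)⁻¹·Kᵀ·(x' − x̄) = [2]
z = y + H·x̄ = [2] + [-4] = [-2]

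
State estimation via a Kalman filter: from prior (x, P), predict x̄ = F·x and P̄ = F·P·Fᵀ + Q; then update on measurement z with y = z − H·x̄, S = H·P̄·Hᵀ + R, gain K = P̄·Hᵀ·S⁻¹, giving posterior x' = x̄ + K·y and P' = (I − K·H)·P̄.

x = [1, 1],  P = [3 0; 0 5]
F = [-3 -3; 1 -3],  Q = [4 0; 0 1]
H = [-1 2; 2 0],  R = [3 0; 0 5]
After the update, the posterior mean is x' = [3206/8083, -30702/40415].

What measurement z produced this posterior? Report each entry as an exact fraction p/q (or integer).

x̄ = F·x = [-6, -2]
P̄ = F·P·Fᵀ + Q = [76 36; 36 49]
S = H·P̄·Hᵀ + R = [131 -8; -8 309]
K = P̄·Hᵀ·S⁻¹ = [-4/8083 3976/8083; 19734/40415 9928/40415]
x' − x̄ = [51704/8083, 50128/40415] = K·y
y = (KᵀK)⁻¹·Kᵀ·(x' − x̄) = [-4, 13]
z = y + H·x̄ = [-4, 13] + [2, -12] = [-2, 1]

z = [-2, 1]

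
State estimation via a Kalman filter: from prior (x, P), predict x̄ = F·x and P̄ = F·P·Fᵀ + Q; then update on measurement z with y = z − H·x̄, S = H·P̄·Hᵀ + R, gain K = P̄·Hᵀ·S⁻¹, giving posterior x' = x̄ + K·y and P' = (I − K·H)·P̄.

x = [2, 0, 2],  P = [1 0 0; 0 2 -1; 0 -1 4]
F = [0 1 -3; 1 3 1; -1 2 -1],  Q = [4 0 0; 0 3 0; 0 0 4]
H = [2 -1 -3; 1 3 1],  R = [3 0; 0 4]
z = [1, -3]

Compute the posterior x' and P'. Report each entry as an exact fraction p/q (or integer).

x' = [-264077/45912, 14881/5739, -229843/45912]
P' = [521329/45912 -36887/5739 427703/45912; -36887/5739 24080/5739 -31873/5739; 427703/45912 -31873/5739 370945/45912]

x̄ = F·x = [-6, 4, -4]
P̄ = F·P·Fᵀ + Q = [48 2 23; 2 20 8; 23 8 21]
y = z − H·x̄ = [5, -5]
S = H·P̄·Hᵀ + R = [168 -120; -120 359]
K = P̄·Hᵀ·S⁻¹ = [18215/45912 664/1913; -745/5739 290/1913; -815/45912 351/1913]
x' = x̄ + K·y = [-264077/45912, 14881/5739, -229843/45912]
P' = (I − K·H)·P̄ = [521329/45912 -36887/5739 427703/45912; -36887/5739 24080/5739 -31873/5739; 427703/45912 -31873/5739 370945/45912]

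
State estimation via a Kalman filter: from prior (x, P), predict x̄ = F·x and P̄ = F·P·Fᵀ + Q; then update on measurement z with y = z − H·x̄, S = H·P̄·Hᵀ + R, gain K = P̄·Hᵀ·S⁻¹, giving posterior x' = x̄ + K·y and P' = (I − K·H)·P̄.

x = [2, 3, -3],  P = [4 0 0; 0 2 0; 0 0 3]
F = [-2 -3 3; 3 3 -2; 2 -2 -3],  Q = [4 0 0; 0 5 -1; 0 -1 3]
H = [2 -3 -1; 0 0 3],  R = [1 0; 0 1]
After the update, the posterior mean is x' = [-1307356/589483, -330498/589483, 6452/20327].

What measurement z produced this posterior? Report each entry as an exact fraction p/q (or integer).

z = [-3, 1]

x̄ = F·x = [-22, 21, 7]
P̄ = F·P·Fᵀ + Q = [65 -60 -31; -60 71 29; -31 29 54]
S = H·P̄·Hᵀ + R = [1972 -609; -609 487]
K = P̄·Hᵀ·S⁻¹ = [109430/589483 837/20327; -123311/589483 -1686/20327; -7/20327 6753/20327]
x' − x̄ = [11661270/589483, -12709641/589483, -135837/20327] = K·y
y = (KᵀK)⁻¹·Kᵀ·(x' − x̄) = [111, -20]
z = y + H·x̄ = [111, -20] + [-114, 21] = [-3, 1]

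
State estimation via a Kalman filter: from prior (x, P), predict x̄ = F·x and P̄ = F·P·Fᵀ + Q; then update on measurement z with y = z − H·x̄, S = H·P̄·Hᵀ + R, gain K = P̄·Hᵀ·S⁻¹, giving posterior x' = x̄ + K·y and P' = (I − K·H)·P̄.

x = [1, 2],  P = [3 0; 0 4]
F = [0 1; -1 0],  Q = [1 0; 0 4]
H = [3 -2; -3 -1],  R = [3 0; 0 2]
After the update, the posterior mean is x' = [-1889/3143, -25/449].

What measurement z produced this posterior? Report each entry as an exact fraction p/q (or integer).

x̄ = F·x = [2, -1]
P̄ = F·P·Fᵀ + Q = [5 0; 0 7]
S = H·P̄·Hᵀ + R = [76 -31; -31 54]
K = P̄·Hᵀ·S⁻¹ = [345/3143 -675/3143; -139/449 -138/449]
x' − x̄ = [-8175/3143, 424/449] = K·y
y = (KᵀK)⁻¹·Kᵀ·(x' − x̄) = [-10, 7]
z = y + H·x̄ = [-10, 7] + [8, -5] = [-2, 2]

z = [-2, 2]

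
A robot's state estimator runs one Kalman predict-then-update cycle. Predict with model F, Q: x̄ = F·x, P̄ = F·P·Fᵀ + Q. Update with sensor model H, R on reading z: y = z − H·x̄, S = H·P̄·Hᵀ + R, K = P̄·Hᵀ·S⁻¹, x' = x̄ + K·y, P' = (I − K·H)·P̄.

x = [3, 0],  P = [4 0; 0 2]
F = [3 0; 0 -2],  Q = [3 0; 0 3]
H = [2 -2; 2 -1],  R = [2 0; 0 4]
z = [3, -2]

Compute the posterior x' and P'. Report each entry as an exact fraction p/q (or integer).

x' = [-1764/1429, -3410/1429]
P' = [4017/1429 4290/1429; 4290/1429 5192/1429]

x̄ = F·x = [9, 0]
P̄ = F·P·Fᵀ + Q = [39 0; 0 11]
y = z − H·x̄ = [-15, -20]
S = H·P̄·Hᵀ + R = [202 178; 178 171]
K = P̄·Hᵀ·S⁻¹ = [-273/1429 936/1429; -902/1429 847/1429]
x' = x̄ + K·y = [-1764/1429, -3410/1429]
P' = (I − K·H)·P̄ = [4017/1429 4290/1429; 4290/1429 5192/1429]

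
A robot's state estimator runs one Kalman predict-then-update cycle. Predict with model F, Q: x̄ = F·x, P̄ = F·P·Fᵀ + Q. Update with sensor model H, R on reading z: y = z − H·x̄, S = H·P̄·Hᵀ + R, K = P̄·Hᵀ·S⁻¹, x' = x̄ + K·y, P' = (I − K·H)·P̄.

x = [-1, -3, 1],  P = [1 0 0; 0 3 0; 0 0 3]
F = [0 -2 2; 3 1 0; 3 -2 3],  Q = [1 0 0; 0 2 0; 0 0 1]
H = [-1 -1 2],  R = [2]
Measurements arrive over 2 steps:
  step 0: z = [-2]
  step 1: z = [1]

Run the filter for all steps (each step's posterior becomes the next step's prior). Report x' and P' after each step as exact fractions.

step 0: x' = [84/31, -178/31, -74/31], P' = [644/93 -476/93 125/93; -476/93 1298/93 409/93; 125/93 409/93 332/93]
step 1: x' = [48413/25379, -1306/619, 11500/25379], P' = [183246/25379 -4472/619 8178/25379; -4472/619 13864/619 4884/619; 8178/25379 4884/619 124777/25379]

step 0: x̄ = F·x = [8, -6, 6]
step 0: P̄ = F·P·Fᵀ + Q = [25 -6 30; -6 14 3; 30 3 49]
step 0: y = z − H·x̄ = [-12]
step 0: S = H·P̄·Hᵀ + R = [93]
step 0: K = P̄·Hᵀ·S⁻¹ = [41/93; -2/93; 65/93]
step 0: x' = x̄ + K·y = [84/31, -178/31, -74/31]
step 0: P' = (I − K·H)·P̄ = [644/93 -476/93 125/93; -476/93 1298/93 409/93; 125/93 409/93 332/93]
step 1: x̄ = F·x = [208/31, 74/31, 386/31]
step 1: P̄ = F·P·Fᵀ + Q = [3341/93 1828/93 6700/93; 1828/93 4424/93 6980/93; 6700/93 6980/93 17123/93]
step 1: y = z − H·x̄ = [-459/31]
step 1: S = H·P̄·Hᵀ + R = [25379/93]
step 1: K = P̄·Hᵀ·S⁻¹ = [8231/25379; 188/619; 20566/25379]
step 1: x' = x̄ + K·y = [48413/25379, -1306/619, 11500/25379]
step 1: P' = (I − K·H)·P̄ = [183246/25379 -4472/619 8178/25379; -4472/619 13864/619 4884/619; 8178/25379 4884/619 124777/25379]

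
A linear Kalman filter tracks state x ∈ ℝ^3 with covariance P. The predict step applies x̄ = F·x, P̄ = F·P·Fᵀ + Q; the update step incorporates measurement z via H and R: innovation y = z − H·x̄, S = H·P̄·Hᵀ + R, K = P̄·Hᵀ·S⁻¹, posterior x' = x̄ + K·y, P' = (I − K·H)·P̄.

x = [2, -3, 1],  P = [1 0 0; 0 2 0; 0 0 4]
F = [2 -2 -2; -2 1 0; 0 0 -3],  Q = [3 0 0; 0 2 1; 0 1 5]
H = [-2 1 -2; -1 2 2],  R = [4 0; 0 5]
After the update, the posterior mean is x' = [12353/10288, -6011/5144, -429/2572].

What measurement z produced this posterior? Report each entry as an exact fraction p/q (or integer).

x̄ = F·x = [8, -7, -3]
P̄ = F·P·Fᵀ + Q = [31 -8 24; -8 8 1; 24 1 41]
S = H·P̄·Hᵀ + R = [520 -96; -96 176]
K = P̄·Hᵀ·S⁻¹ = [-323/1286 -1351/10288; 199/2572 977/5144; -1059/5144 147/643]
x' − x̄ = [-69951/10288, 29997/5144, 7287/2572] = K·y
y = (KᵀK)⁻¹·Kᵀ·(x' − x̄) = [14, 25]
z = y + H·x̄ = [14, 25] + [-17, -28] = [-3, -3]

z = [-3, -3]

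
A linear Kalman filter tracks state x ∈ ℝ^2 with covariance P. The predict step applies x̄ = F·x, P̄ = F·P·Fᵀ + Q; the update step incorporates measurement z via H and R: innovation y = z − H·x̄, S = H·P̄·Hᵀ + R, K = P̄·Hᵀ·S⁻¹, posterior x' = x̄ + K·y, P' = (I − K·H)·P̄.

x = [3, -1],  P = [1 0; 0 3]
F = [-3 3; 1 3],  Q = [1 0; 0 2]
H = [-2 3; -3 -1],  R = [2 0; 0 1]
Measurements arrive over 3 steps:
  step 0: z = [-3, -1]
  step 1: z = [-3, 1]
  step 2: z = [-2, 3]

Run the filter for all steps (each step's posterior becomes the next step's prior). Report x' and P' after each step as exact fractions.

step 0: x' = [657/1370, -723/1370], P' = [1487/16440 1/1370; 1/1370 123/685]
step 1: x' = [-700721/7863244, -3709385/3931622], P' = [2080525/23589732 7345/3931622; 7345/3931622 338197/1965811]
step 2: x' = [-22015822481/32536470012, -6241324577/5422745002], P' = [2867522183/32536470012 10006427/5422745002; 10006427/5422745002 466246487/2711372501]

step 0: x̄ = F·x = [-12, 0]
step 0: P̄ = F·P·Fᵀ + Q = [37 24; 24 30]
step 0: y = z − H·x̄ = [-27, -37]
step 0: S = H·P̄·Hᵀ + R = [132 -36; -36 508]
step 0: K = P̄·Hᵀ·S⁻¹ = [-1469/16440 -1491/5480; 184/685 -249/1370]
step 0: x' = x̄ + K·y = [657/1370, -723/1370]
step 0: P' = (I − K·H)·P̄ = [1487/16440 1/1370; 1/1370 123/685]
step 1: x̄ = F·x = [-414/137, -756/685]
step 1: P̄ = F·P·Fᵀ + Q = [3745/1096 1469/1096; 1469/1096 61007/16440]
step 1: y = z − H·x̄ = [-3927/685, -6281/685]
step 1: S = H·P̄·Hᵀ + R = [180741/5480 -9/685; -9/685 89404/2055]
step 1: K = P̄·Hᵀ·S⁻¹ = [-503605/5897433 -2095215/7863244; 503623/1965811 -698429/3931622]
step 1: x' = x̄ + K·y = [-700721/7863244, -3709385/3931622]
step 1: P' = (I − K·H)·P̄ = [2080525/23589732 7345/3931622; 7345/3931622 338197/1965811]
step 2: x̄ = F·x = [-20154147/7863244, -22957031/7863244]
step 2: P̄ = F·P·Fᵀ + Q = [26015491/7863244 10006427/7863244; 10006427/7863244 86049685/23589732]
step 2: y = z − H·x̄ = [12836311/7863244, -14957435/1965811]
step 2: S = H·P̄·Hᵀ + R = [257860383/7863244 -432/1965811; -432/1965811 248043340/5897433]
step 2: K = P̄·Hᵀ·S⁻¹ = [-694366085/8134117503 -2887535037/10845490004; 694366517/2711372501 -962512255/5422745002]
step 2: x' = x̄ + K·y = [-22015822481/32536470012, -6241324577/5422745002]
step 2: P' = (I − K·H)·P̄ = [2867522183/32536470012 10006427/5422745002; 10006427/5422745002 466246487/2711372501]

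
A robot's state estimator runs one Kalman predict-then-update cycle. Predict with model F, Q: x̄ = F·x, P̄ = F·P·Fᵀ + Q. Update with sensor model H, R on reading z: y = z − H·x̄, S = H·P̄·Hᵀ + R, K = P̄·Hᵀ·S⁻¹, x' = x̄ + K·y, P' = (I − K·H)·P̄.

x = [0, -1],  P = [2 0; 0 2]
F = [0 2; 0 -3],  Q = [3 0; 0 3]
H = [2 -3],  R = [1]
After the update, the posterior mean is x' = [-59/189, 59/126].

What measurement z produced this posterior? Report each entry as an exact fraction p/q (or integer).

x̄ = F·x = [-2, 3]
P̄ = F·P·Fᵀ + Q = [11 -12; -12 21]
S = H·P̄·Hᵀ + R = [378]
K = P̄·Hᵀ·S⁻¹ = [29/189; -29/126]
x' − x̄ = [319/189, -319/126] = K·y
y = (KᵀK)⁻¹·Kᵀ·(x' − x̄) = [11]
z = y + H·x̄ = [11] + [-13] = [-2]

z = [-2]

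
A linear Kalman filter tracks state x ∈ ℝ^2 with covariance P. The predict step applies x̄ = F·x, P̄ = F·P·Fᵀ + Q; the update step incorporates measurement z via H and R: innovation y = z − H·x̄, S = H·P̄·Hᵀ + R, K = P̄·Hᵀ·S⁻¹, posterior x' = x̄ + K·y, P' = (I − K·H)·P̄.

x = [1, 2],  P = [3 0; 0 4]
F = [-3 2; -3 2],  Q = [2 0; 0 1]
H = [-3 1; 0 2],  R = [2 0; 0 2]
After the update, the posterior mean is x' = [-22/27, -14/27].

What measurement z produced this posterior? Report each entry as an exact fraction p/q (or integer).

x̄ = F·x = [1, 1]
P̄ = F·P·Fᵀ + Q = [45 43; 43 44]
S = H·P̄·Hᵀ + R = [193 -170; -170 178]
K = P̄·Hᵀ·S⁻¹ = [-878/2727 479/2727; -85/2727 1267/2727]
x' − x̄ = [-49/27, -41/27] = K·y
y = (KᵀK)⁻¹·Kᵀ·(x' − x̄) = [4, -3]
z = y + H·x̄ = [4, -3] + [-2, 2] = [2, -1]

z = [2, -1]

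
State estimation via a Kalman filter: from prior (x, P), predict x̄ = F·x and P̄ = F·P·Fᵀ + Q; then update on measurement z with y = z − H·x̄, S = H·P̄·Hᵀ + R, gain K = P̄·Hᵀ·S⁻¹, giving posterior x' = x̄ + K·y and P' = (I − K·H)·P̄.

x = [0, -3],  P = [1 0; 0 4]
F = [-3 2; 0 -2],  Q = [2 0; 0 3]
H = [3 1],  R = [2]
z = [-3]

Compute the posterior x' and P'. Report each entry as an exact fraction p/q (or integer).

x̄ = F·x = [-6, 6]
P̄ = F·P·Fᵀ + Q = [27 -16; -16 19]
y = z − H·x̄ = [9]
S = H·P̄·Hᵀ + R = [168]
K = P̄·Hᵀ·S⁻¹ = [65/168; -29/168]
x' = x̄ + K·y = [-141/56, 249/56]
P' = (I − K·H)·P̄ = [311/168 -803/168; -803/168 2351/168]

x' = [-141/56, 249/56]
P' = [311/168 -803/168; -803/168 2351/168]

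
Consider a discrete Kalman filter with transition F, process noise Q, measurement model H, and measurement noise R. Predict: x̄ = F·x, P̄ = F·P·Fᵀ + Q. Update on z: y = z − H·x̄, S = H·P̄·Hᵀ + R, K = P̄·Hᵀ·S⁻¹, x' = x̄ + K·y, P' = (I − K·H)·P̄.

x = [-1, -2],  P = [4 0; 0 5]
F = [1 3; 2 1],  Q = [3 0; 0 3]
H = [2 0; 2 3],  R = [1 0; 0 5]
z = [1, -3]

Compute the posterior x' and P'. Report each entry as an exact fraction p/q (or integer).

x' = [12506/27629, -35328/27629]
P' = [6731/27629 -4199/27629; -4199/27629 17376/27629]

x̄ = F·x = [-7, -4]
P̄ = F·P·Fᵀ + Q = [52 23; 23 24]
y = z − H·x̄ = [15, 23]
S = H·P̄·Hᵀ + R = [209 346; 346 705]
K = P̄·Hᵀ·S⁻¹ = [13462/27629 173/27629; -8398/27629 8746/27629]
x' = x̄ + K·y = [12506/27629, -35328/27629]
P' = (I − K·H)·P̄ = [6731/27629 -4199/27629; -4199/27629 17376/27629]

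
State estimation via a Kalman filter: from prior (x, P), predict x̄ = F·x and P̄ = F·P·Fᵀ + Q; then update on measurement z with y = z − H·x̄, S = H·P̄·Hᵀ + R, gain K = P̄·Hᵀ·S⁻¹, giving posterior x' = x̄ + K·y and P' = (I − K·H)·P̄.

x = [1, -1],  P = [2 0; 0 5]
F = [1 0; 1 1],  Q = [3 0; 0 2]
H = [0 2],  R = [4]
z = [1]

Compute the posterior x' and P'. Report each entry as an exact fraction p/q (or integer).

x' = [11/10, 9/20]
P' = [23/5 1/5; 1/5 9/10]

x̄ = F·x = [1, 0]
P̄ = F·P·Fᵀ + Q = [5 2; 2 9]
y = z − H·x̄ = [1]
S = H·P̄·Hᵀ + R = [40]
K = P̄·Hᵀ·S⁻¹ = [1/10; 9/20]
x' = x̄ + K·y = [11/10, 9/20]
P' = (I − K·H)·P̄ = [23/5 1/5; 1/5 9/10]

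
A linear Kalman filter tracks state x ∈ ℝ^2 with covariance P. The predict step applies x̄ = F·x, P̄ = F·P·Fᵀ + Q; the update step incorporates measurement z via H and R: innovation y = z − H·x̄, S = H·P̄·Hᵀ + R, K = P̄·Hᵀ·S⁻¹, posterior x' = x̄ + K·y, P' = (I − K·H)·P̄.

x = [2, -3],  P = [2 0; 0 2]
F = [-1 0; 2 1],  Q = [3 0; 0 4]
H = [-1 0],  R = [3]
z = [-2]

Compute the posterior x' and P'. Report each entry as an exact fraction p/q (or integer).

x' = [1/2, -1]
P' = [15/8 -3/2; -3/2 12]

x̄ = F·x = [-2, 1]
P̄ = F·P·Fᵀ + Q = [5 -4; -4 14]
y = z − H·x̄ = [-4]
S = H·P̄·Hᵀ + R = [8]
K = P̄·Hᵀ·S⁻¹ = [-5/8; 1/2]
x' = x̄ + K·y = [1/2, -1]
P' = (I − K·H)·P̄ = [15/8 -3/2; -3/2 12]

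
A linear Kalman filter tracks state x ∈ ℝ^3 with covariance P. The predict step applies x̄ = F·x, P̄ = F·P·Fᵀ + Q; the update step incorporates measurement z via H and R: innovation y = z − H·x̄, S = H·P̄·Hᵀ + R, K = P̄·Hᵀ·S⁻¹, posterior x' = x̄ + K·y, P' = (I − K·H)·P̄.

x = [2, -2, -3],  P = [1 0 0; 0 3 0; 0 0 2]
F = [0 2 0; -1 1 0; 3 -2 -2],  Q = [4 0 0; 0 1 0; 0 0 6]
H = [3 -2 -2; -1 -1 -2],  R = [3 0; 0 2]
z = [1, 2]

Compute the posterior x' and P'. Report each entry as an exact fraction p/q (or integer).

x' = [-8424/19837, -20082/19837, -932/19837]
P' = [10164/19837 15244/19837 -7918/19837; 15244/19837 55386/19837 -35124/19837; -7918/19837 -35124/19837 28644/19837]

x̄ = F·x = [-4, -4, 16]
P̄ = F·P·Fᵀ + Q = [16 6 -12; 6 5 -9; -12 -9 35]
y = z − H·x̄ = [37, 26]
S = H·P̄·Hᵀ + R = [307 90; 90 91]
K = P̄·Hᵀ·S⁻¹ = [5280/19837 -4786/19837; 1736/19837 -191/19837; -3598/19837 -7123/19837]
x' = x̄ + K·y = [-8424/19837, -20082/19837, -932/19837]
P' = (I − K·H)·P̄ = [10164/19837 15244/19837 -7918/19837; 15244/19837 55386/19837 -35124/19837; -7918/19837 -35124/19837 28644/19837]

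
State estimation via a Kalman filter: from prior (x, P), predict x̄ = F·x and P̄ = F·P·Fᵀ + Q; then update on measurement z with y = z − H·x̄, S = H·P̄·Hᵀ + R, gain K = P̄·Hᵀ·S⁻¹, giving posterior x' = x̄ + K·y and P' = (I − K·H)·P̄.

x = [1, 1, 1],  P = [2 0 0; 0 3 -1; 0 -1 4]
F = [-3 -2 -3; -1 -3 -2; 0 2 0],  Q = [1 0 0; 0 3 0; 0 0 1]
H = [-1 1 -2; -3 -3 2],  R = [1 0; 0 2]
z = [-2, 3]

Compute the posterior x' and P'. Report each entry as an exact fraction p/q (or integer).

x' = [-10356/167597, -70461/167597, 134728/167597]
P' = [85667/167597 -114951/167597 -74866/167597; -114951/167597 242161/167597 169068/167597; -74866/167597 169068/167597 145965/167597]

x̄ = F·x = [-8, -6, 2]
P̄ = F·P·Fᵀ + Q = [55 35 -6; 35 36 -14; -6 -14 13]
y = z − H·x̄ = [0, -43]
S = H·P̄·Hᵀ + R = [106 -131; -131 1743]
K = P̄·Hᵀ·S⁻¹ = [-50886/167597 -30940/167597; 18976/167597 -21747/167597; -47996/167597 4662/167597]
x' = x̄ + K·y = [-10356/167597, -70461/167597, 134728/167597]
P' = (I − K·H)·P̄ = [85667/167597 -114951/167597 -74866/167597; -114951/167597 242161/167597 169068/167597; -74866/167597 169068/167597 145965/167597]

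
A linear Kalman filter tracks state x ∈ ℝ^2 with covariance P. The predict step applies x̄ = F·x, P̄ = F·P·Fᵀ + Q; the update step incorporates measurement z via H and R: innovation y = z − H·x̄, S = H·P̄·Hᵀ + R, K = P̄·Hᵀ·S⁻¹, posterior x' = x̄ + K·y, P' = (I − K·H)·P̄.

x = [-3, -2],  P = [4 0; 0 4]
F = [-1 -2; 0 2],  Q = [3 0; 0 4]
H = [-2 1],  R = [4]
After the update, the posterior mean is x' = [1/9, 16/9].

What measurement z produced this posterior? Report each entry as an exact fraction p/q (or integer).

z = [2]

x̄ = F·x = [7, -4]
P̄ = F·P·Fᵀ + Q = [23 -16; -16 20]
S = H·P̄·Hᵀ + R = [180]
K = P̄·Hᵀ·S⁻¹ = [-31/90; 13/45]
x' − x̄ = [-62/9, 52/9] = K·y
y = (KᵀK)⁻¹·Kᵀ·(x' − x̄) = [20]
z = y + H·x̄ = [20] + [-18] = [2]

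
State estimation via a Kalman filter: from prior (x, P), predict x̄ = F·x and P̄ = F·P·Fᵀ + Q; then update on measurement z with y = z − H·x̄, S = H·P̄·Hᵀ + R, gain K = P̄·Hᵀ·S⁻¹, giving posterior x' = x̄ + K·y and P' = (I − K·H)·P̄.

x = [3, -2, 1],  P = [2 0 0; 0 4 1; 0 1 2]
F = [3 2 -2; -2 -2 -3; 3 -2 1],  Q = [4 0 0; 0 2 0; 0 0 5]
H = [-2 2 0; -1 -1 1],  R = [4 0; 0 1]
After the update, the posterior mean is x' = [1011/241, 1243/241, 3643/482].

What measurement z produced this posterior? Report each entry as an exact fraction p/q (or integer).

z = [2, -2]

x̄ = F·x = [3, -5, 14]
P̄ = F·P·Fᵀ + Q = [38 -18 4; -18 56 2; 4 2 37]
S = H·P̄·Hᵀ + R = [524 -40; -40 84]
K = P̄·Hᵀ·S⁻¹ = [-628/2651 -804/2651; 687/2651 -809/2651; 113/5302 4021/10604]
x' − x̄ = [288/241, 2448/241, -3105/482] = K·y
y = (KᵀK)⁻¹·Kᵀ·(x' − x̄) = [18, -18]
z = y + H·x̄ = [18, -18] + [-16, 16] = [2, -2]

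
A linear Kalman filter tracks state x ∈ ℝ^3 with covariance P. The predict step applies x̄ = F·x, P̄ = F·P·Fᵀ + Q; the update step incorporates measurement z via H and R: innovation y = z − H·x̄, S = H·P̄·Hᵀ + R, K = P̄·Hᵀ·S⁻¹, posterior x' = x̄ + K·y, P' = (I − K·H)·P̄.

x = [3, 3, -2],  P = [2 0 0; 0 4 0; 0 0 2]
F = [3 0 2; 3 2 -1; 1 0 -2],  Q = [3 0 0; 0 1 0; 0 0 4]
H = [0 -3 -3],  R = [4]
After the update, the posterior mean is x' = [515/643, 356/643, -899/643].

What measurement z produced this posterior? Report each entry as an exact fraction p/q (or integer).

x̄ = F·x = [5, 17, 7]
P̄ = F·P·Fᵀ + Q = [29 14 -2; 14 37 10; -2 10 14]
S = H·P̄·Hᵀ + R = [643]
K = P̄·Hᵀ·S⁻¹ = [-36/643; -141/643; -72/643]
x' − x̄ = [-2700/643, -10575/643, -5400/643] = K·y
y = (KᵀK)⁻¹·Kᵀ·(x' − x̄) = [75]
z = y + H·x̄ = [75] + [-72] = [3]

z = [3]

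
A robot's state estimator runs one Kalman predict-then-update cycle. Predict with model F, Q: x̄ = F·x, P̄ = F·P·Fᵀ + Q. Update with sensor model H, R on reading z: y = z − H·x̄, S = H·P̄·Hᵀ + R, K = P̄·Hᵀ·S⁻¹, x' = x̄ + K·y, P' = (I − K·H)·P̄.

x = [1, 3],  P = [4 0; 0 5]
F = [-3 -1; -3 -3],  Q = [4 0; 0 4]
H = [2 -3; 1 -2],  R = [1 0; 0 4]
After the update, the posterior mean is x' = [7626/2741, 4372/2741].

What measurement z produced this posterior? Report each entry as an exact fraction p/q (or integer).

z = [1, -2]

x̄ = F·x = [-6, -12]
P̄ = F·P·Fᵀ + Q = [45 51; 51 85]
S = H·P̄·Hᵀ + R = [334 243; 243 185]
K = P̄·Hᵀ·S⁻¹ = [2196/2741 -3729/2741; 612/2741 -2567/2741]
x' − x̄ = [24072/2741, 37264/2741] = K·y
y = (KᵀK)⁻¹·Kᵀ·(x' − x̄) = [-23, -20]
z = y + H·x̄ = [-23, -20] + [24, 18] = [1, -2]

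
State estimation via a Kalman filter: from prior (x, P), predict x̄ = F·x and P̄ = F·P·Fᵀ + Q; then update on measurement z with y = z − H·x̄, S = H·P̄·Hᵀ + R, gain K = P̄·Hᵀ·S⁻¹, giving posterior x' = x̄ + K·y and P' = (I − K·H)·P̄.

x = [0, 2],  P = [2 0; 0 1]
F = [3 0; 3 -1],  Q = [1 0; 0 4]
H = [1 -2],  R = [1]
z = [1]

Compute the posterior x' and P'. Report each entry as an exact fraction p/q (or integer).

x' = [51/40, 1/10]
P' = [471/40 61/10; 61/10 17/5]

x̄ = F·x = [0, -2]
P̄ = F·P·Fᵀ + Q = [19 18; 18 23]
y = z − H·x̄ = [-3]
S = H·P̄·Hᵀ + R = [40]
K = P̄·Hᵀ·S⁻¹ = [-17/40; -7/10]
x' = x̄ + K·y = [51/40, 1/10]
P' = (I − K·H)·P̄ = [471/40 61/10; 61/10 17/5]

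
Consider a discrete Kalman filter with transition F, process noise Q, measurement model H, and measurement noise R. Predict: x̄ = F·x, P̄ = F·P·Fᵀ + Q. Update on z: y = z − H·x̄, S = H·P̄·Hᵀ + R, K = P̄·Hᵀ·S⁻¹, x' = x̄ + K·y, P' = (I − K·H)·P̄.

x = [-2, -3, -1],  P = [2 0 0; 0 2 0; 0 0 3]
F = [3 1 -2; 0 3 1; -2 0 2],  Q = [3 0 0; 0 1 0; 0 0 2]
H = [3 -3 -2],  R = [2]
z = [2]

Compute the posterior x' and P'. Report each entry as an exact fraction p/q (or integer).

x' = [-800/107, -1044/107, 776/321]
P' = [1144/107 1326/107 -290/107; 1326/107 1678/107 -1558/321; -290/107 -1558/321 3230/963]

x̄ = F·x = [-7, -10, 2]
P̄ = F·P·Fᵀ + Q = [35 0 -24; 0 22 6; -24 6 22]
y = z − H·x̄ = [-3]
S = H·P̄·Hᵀ + R = [963]
K = P̄·Hᵀ·S⁻¹ = [17/107; -26/321; -134/963]
x' = x̄ + K·y = [-800/107, -1044/107, 776/321]
P' = (I − K·H)·P̄ = [1144/107 1326/107 -290/107; 1326/107 1678/107 -1558/321; -290/107 -1558/321 3230/963]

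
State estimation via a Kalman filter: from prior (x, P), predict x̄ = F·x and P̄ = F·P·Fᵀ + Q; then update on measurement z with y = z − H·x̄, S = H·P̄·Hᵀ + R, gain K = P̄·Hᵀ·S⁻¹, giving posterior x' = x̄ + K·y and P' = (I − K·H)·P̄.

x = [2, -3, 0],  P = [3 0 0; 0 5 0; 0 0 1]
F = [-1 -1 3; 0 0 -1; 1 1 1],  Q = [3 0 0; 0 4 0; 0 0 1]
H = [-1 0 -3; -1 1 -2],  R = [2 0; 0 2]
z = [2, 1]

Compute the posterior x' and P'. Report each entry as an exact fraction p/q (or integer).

x' = [1, 0, -1]
P' = [11707/953 1703/953 -4241/953; 1703/953 1833/953 -389/953; -4241/953 -389/953 1713/953]

x̄ = F·x = [1, 0, -1]
P̄ = F·P·Fᵀ + Q = [20 -3 -5; -3 5 -1; -5 -1 10]
y = z − H·x̄ = [0, 0]
S = H·P̄·Hᵀ + R = [82 61; 61 57]
K = P̄·Hᵀ·S⁻¹ = [508/953 -761/953; -268/953 454/953; -449/953 213/953]
x' = x̄ + K·y = [1, 0, -1]
P' = (I − K·H)·P̄ = [11707/953 1703/953 -4241/953; 1703/953 1833/953 -389/953; -4241/953 -389/953 1713/953]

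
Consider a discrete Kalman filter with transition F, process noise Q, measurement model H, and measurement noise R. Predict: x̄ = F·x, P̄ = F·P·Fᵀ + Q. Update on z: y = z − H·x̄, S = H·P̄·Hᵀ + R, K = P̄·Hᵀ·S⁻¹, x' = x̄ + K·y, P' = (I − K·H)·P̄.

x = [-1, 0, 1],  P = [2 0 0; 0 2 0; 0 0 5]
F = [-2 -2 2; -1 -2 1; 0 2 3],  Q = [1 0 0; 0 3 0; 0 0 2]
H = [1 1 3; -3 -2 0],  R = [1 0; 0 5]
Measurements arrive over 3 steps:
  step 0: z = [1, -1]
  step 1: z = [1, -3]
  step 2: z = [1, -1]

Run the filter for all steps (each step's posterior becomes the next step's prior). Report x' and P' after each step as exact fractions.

step 0: x̄ = F·x = [4, 2, 3]
step 0: P̄ = F·P·Fᵀ + Q = [37 22 22; 22 18 7; 22 7 55]
step 0: y = z − H·x̄ = [-14, 15]
step 0: S = H·P̄·Hᵀ + R = [769 -497; -497 674]
step 0: K = P̄·Hᵀ·S⁻¹ = [555/20869 -4390/20869; -9580/271297 -48121/271297; 90996/271297 34898/271297]
step 0: x' = x̄ + K·y = [9856/20869, -45101/271297, 63417/271297]
step 0: P' = (I − K·H)·P̄ = [22328/20869 -22517/20869 248/20869; -22517/20869 559384/271297 -92081/271297; 248/20869 -92081/271297 59951/271297]
step 1: x̄ = F·x = [-39220/271297, 25491/271297, 100049/271297]
step 1: P̄ = F·P·Fᵀ + Q = [2278781/271297 1721230/271297 -542128/271297; 1721230/271297 2592634/271297 -1113589/271297; -542128/271297 -1113589/271297 2214717/271297]
step 1: y = z − H·x̄ = [-15121/271297, -880569/271297]
step 1: S = H·P̄·Hᵀ + R = [18583323/271297 -9067075/271297; -9067075/271297 52890810/271297]
step 1: K = P̄·Hᵀ·S⁻¹ = [23844257/663977233 -624748752/3319886165; -31232848/663977233 -676361647/3319886165; 220262554/663977233 430681108/3319886165]
step 1: x' = x̄ + K·y = [1541210199/3319886165, 2515957334/3319886165, -234967921/3319886165]
step 1: P' = (I − K·H)·P̄ = [3172306762/3319886165 -3196588263/3319886165 47834262/3319886165; -3196588263/3319886165 6485786512/3319886165 -1148454163/3319886165; 47834262/3319886165 -1148454163/3319886165 733977557/3319886165]
step 2: x̄ = F·x = [-8584270908/3319886165, -6808092788/3319886165, 865402181/663977233]
step 2: P̄ = F·P·Fᵀ + Q = [28120422593/3319886165 21275573038/3319886165 -1348604980/663977233; 21275573038/3319886165 31520883938/3319886165 -2579544597/663977233; -1348604980/663977233 -2579544597/663977233 5081453287/663977233]
step 2: y = z − H·x̄ = [5731217146/3319886165, -198552951/15441331]
step 2: S = H·P̄·Hᵀ + R = [216333249377/3319886165 -538173669/15441331; -538173669/15441331 3028249518/15441331]
step 2: K = P̄·Hᵀ·S⁻¹ = [432255372391/12797696759047 -7253425833230/38393090277141; -551960276224/12797696759047 -7775573265283/38393090277141; 4233459038030/12797696759047 1657032417742/12797696759047]
step 2: x' = x̄ + K·y = [-1255462962436/12797696759047, 6130392440625/12797696759047, 2681351282169/12797696759047]
step 2: P' = (I − K·H)·P̄ = [36524585843860/38393090277141 -36653314182715/38393090277141 158388272892/12797696759047; -36653314182715/38393090277141 74418904437280/38393090277141 -4380163453693/12797696759047; 158388272892/12797696759047 -4380163453693/12797696759047 2818411406277/12797696759047]

step 0: x' = [9856/20869, -45101/271297, 63417/271297], P' = [22328/20869 -22517/20869 248/20869; -22517/20869 559384/271297 -92081/271297; 248/20869 -92081/271297 59951/271297]
step 1: x' = [1541210199/3319886165, 2515957334/3319886165, -234967921/3319886165], P' = [3172306762/3319886165 -3196588263/3319886165 47834262/3319886165; -3196588263/3319886165 6485786512/3319886165 -1148454163/3319886165; 47834262/3319886165 -1148454163/3319886165 733977557/3319886165]
step 2: x' = [-1255462962436/12797696759047, 6130392440625/12797696759047, 2681351282169/12797696759047], P' = [36524585843860/38393090277141 -36653314182715/38393090277141 158388272892/12797696759047; -36653314182715/38393090277141 74418904437280/38393090277141 -4380163453693/12797696759047; 158388272892/12797696759047 -4380163453693/12797696759047 2818411406277/12797696759047]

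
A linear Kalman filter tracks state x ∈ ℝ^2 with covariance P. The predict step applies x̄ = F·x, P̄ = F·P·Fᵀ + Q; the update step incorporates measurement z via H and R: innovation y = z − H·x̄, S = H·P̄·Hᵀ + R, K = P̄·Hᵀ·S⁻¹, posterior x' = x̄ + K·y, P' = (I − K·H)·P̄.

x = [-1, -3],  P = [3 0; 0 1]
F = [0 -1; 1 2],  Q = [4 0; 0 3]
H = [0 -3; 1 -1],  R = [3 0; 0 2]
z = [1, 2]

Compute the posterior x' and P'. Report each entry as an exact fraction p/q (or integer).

x' = [337/219, -39/73]
P' = [332/219 14/73; 14/73 22/73]

x̄ = F·x = [3, -7]
P̄ = F·P·Fᵀ + Q = [5 -2; -2 10]
y = z − H·x̄ = [-20, -8]
S = H·P̄·Hᵀ + R = [93 36; 36 21]
K = P̄·Hᵀ·S⁻¹ = [-14/73 145/219; -22/73 -4/73]
x' = x̄ + K·y = [337/219, -39/73]
P' = (I − K·H)·P̄ = [332/219 14/73; 14/73 22/73]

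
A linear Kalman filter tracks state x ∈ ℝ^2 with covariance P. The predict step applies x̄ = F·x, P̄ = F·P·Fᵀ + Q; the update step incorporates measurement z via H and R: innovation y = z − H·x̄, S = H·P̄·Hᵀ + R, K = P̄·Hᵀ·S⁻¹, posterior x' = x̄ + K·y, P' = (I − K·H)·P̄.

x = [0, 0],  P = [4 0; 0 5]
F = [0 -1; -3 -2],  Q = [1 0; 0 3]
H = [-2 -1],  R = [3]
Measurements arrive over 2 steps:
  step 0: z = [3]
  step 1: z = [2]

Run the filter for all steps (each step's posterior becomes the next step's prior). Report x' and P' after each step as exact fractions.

step 0: x' = [-11/21, -79/42], P' = [136/63 -239/63; -239/63 1193/126]
step 1: x' = [-4633/2831, 9305/5662], P' = [4064/2831 -10871/5662; -10871/5662 27391/5662]

step 0: x̄ = F·x = [0, 0]
step 0: P̄ = F·P·Fᵀ + Q = [6 10; 10 59]
step 0: y = z − H·x̄ = [3]
step 0: S = H·P̄·Hᵀ + R = [126]
step 0: K = P̄·Hᵀ·S⁻¹ = [-11/63; -79/126]
step 0: x' = x̄ + K·y = [-11/21, -79/42]
step 0: P' = (I − K·H)·P̄ = [136/63 -239/63; -239/63 1193/126]
step 1: x̄ = F·x = [79/42, 16/3]
step 1: P̄ = F·P·Fᵀ + Q = [1319/126 68/9; 68/9 133/9]
step 1: y = z − H·x̄ = [233/21]
step 1: S = H·P̄·Hᵀ + R = [5662/63]
step 1: K = P̄·Hᵀ·S⁻¹ = [-1795/5662; -1883/5662]
step 1: x' = x̄ + K·y = [-4633/2831, 9305/5662]
step 1: P' = (I − K·H)·P̄ = [4064/2831 -10871/5662; -10871/5662 27391/5662]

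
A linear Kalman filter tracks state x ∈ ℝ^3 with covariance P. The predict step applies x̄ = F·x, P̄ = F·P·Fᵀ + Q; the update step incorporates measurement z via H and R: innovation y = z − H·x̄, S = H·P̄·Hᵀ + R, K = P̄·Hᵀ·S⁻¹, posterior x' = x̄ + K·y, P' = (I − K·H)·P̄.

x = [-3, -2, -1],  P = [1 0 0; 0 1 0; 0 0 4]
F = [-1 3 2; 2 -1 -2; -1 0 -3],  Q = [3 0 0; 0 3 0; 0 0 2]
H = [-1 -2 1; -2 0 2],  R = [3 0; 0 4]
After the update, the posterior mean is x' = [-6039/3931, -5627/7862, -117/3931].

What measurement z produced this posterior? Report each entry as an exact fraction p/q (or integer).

x̄ = F·x = [-5, -2, 6]
P̄ = F·P·Fᵀ + Q = [29 -21 -23; -21 24 22; -23 22 39]
S = H·P̄·Hᵀ + R = [41 56; 56 460]
K = P̄·Hᵀ·S⁻¹ = [306/3931 -926/3931; -1779/3931 1903/7862; 334/3931 1019/3931]
x' − x̄ = [13616/3931, 10097/7862, -23703/3931] = K·y
y = (KᵀK)⁻¹·Kᵀ·(x' − x̄) = [-13, -19]
z = y + H·x̄ = [-13, -19] + [15, 22] = [2, 3]

z = [2, 3]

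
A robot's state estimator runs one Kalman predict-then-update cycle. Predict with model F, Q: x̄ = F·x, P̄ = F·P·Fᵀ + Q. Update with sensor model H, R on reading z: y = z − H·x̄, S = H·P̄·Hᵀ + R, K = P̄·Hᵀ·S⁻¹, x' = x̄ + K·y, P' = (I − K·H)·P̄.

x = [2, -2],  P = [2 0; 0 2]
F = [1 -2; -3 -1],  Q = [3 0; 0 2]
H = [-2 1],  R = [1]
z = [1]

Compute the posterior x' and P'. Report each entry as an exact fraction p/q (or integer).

x' = [22/83, 110/83]
P' = [295/83 562/83; 562/83 1150/83]

x̄ = F·x = [6, -4]
P̄ = F·P·Fᵀ + Q = [13 -2; -2 22]
y = z − H·x̄ = [17]
S = H·P̄·Hᵀ + R = [83]
K = P̄·Hᵀ·S⁻¹ = [-28/83; 26/83]
x' = x̄ + K·y = [22/83, 110/83]
P' = (I − K·H)·P̄ = [295/83 562/83; 562/83 1150/83]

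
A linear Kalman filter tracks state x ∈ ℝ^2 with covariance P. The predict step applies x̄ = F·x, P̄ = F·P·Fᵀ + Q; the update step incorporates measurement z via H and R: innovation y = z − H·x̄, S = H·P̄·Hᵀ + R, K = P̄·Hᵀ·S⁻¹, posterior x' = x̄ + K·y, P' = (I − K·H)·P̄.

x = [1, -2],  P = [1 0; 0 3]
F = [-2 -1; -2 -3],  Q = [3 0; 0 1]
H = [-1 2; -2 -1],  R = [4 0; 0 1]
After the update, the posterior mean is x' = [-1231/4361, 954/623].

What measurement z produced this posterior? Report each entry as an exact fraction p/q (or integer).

z = [3, -1]

x̄ = F·x = [0, 4]
P̄ = F·P·Fᵀ + Q = [10 13; 13 32]
S = H·P̄·Hᵀ + R = [90 -83; -83 125]
K = P̄·Hᵀ·S⁻¹ = [-739/4361 -1642/4361; 223/623 -141/623]
x' − x̄ = [-1231/4361, -1538/623] = K·y
y = (KᵀK)⁻¹·Kᵀ·(x' − x̄) = [-5, 3]
z = y + H·x̄ = [-5, 3] + [8, -4] = [3, -1]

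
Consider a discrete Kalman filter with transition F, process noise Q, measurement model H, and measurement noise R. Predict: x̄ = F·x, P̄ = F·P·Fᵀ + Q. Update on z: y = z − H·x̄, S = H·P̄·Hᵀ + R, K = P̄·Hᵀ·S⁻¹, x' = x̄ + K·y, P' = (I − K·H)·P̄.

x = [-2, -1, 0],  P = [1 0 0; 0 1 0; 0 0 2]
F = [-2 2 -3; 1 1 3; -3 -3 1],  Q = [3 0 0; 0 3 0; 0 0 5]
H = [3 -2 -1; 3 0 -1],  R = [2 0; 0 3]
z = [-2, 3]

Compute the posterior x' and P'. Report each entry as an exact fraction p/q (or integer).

x̄ = F·x = [2, -3, 9]
P̄ = F·P·Fᵀ + Q = [29 -18 -6; -18 23 0; -6 0 25]
y = z − H·x̄ = [-5, 6]
S = H·P̄·Hᵀ + R = [632 430; 430 325]
K = P̄·Hᵀ·S⁻¹ = [387/4100 1653/10250; -464/1025 2218/5125; 903/4100 -4343/10250]
x' = x̄ + K·y = [51161/20500, 9533/5125, 109809/20500]
P' = (I − K·H)·P̄ = [37427/20500 756/5125 102363/20500; 756/5125 5647/5125 -4386/5125; 102363/20500 -4386/5125 333147/20500]

x' = [51161/20500, 9533/5125, 109809/20500]
P' = [37427/20500 756/5125 102363/20500; 756/5125 5647/5125 -4386/5125; 102363/20500 -4386/5125 333147/20500]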